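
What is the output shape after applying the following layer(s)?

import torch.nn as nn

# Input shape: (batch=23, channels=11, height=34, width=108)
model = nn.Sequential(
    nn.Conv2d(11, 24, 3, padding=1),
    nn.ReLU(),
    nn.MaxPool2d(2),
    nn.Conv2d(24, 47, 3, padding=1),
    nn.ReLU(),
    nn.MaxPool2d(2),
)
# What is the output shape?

Input shape: (23, 11, 34, 108)
  -> after first Conv2d: (23, 24, 34, 108)
  -> after first MaxPool2d: (23, 24, 17, 54)
  -> after second Conv2d: (23, 47, 17, 54)
Output shape: (23, 47, 8, 27)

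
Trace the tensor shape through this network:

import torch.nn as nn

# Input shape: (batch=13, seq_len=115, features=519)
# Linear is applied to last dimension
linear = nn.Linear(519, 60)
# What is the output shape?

Input shape: (13, 115, 519)
Output shape: (13, 115, 60)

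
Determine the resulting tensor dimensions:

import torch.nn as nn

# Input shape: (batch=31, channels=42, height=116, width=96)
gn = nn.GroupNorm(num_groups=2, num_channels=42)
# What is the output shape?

Input shape: (31, 42, 116, 96)
Output shape: (31, 42, 116, 96)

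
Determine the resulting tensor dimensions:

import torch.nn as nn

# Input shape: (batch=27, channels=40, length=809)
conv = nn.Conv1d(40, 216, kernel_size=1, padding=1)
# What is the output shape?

Input shape: (27, 40, 809)
Output shape: (27, 216, 811)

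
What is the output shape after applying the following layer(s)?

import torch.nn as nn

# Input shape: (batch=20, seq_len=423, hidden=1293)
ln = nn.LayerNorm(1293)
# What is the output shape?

Input shape: (20, 423, 1293)
Output shape: (20, 423, 1293)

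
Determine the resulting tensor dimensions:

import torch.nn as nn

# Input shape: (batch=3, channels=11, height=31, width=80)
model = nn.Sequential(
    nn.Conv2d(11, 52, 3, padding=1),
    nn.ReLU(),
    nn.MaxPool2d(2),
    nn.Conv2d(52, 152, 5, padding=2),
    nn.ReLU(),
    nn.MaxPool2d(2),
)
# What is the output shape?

Input shape: (3, 11, 31, 80)
  -> after first Conv2d: (3, 52, 31, 80)
  -> after first MaxPool2d: (3, 52, 15, 40)
  -> after second Conv2d: (3, 152, 15, 40)
Output shape: (3, 152, 7, 20)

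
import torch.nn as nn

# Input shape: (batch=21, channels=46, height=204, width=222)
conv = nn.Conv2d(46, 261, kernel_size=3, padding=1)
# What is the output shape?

Input shape: (21, 46, 204, 222)
Output shape: (21, 261, 204, 222)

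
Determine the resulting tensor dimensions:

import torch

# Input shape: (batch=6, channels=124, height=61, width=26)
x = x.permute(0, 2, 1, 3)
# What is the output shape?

Input shape: (6, 124, 61, 26)
Output shape: (6, 61, 124, 26)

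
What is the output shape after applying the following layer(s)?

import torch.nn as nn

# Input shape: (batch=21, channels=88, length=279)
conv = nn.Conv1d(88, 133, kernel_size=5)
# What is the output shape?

Input shape: (21, 88, 279)
Output shape: (21, 133, 275)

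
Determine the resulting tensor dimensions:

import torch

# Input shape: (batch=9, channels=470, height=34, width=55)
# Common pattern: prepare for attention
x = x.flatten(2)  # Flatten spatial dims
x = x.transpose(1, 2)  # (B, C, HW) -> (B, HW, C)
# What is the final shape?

Input shape: (9, 470, 34, 55)
  -> after flatten(2): (9, 470, 1870)
Output shape: (9, 1870, 470)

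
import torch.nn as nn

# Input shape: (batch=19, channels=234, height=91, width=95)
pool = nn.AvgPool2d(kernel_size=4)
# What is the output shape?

Input shape: (19, 234, 91, 95)
Output shape: (19, 234, 22, 23)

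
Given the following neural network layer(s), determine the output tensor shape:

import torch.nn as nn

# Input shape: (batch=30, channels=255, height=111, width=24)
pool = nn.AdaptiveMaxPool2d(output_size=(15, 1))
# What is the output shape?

Input shape: (30, 255, 111, 24)
Output shape: (30, 255, 15, 1)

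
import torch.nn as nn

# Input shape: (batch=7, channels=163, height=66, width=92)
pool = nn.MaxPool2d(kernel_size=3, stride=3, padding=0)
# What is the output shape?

Input shape: (7, 163, 66, 92)
Output shape: (7, 163, 22, 30)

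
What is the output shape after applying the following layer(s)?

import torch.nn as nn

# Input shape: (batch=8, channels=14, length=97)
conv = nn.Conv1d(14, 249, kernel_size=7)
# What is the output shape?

Input shape: (8, 14, 97)
Output shape: (8, 249, 91)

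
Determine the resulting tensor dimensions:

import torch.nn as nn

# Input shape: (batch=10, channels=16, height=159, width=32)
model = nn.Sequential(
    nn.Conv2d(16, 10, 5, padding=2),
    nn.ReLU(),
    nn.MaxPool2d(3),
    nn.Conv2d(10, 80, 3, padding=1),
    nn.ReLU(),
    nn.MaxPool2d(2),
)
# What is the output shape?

Input shape: (10, 16, 159, 32)
  -> after first Conv2d: (10, 10, 159, 32)
  -> after first MaxPool2d: (10, 10, 53, 10)
  -> after second Conv2d: (10, 80, 53, 10)
Output shape: (10, 80, 26, 5)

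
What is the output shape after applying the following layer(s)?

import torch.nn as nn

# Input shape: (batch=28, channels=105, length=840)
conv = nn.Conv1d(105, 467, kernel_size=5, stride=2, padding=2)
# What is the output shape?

Input shape: (28, 105, 840)
Output shape: (28, 467, 420)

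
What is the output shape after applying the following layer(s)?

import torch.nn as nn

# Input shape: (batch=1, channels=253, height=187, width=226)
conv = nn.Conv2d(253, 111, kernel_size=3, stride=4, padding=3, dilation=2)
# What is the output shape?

Input shape: (1, 253, 187, 226)
Output shape: (1, 111, 48, 57)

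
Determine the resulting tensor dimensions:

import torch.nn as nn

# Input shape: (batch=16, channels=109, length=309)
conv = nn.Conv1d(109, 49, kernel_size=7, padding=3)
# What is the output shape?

Input shape: (16, 109, 309)
Output shape: (16, 49, 309)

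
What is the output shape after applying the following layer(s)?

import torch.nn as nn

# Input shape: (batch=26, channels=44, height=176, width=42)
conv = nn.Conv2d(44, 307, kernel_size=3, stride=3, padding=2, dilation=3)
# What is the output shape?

Input shape: (26, 44, 176, 42)
Output shape: (26, 307, 58, 14)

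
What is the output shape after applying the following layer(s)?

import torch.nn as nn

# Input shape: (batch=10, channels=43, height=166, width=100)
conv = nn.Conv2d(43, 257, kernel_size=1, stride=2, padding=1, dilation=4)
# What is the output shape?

Input shape: (10, 43, 166, 100)
Output shape: (10, 257, 84, 51)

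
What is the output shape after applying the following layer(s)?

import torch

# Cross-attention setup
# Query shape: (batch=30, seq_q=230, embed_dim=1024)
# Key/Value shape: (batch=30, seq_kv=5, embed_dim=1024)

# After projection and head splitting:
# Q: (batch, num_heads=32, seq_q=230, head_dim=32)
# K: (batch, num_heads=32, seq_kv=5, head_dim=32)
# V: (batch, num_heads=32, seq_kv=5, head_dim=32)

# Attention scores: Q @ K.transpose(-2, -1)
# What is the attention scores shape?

Input shape: (30, 230, 1024)
Output shape: (30, 32, 230, 5)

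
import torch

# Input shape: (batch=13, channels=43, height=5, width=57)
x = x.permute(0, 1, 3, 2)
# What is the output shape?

Input shape: (13, 43, 5, 57)
Output shape: (13, 43, 57, 5)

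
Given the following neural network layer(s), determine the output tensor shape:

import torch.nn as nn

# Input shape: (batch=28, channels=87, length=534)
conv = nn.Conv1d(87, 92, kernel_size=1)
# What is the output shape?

Input shape: (28, 87, 534)
Output shape: (28, 92, 534)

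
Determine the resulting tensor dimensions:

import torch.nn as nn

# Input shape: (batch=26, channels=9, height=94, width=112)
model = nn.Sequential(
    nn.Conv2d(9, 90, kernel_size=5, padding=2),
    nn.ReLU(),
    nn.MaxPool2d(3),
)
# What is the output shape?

Input shape: (26, 9, 94, 112)
  -> after Conv2d: (26, 90, 94, 112)
  -> after ReLU: (26, 90, 94, 112)
Output shape: (26, 90, 31, 37)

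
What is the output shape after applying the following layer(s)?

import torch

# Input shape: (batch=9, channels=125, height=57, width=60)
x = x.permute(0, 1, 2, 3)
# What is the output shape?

Input shape: (9, 125, 57, 60)
Output shape: (9, 125, 57, 60)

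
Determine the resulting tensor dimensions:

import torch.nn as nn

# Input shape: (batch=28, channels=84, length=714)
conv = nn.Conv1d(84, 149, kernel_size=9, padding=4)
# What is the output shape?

Input shape: (28, 84, 714)
Output shape: (28, 149, 714)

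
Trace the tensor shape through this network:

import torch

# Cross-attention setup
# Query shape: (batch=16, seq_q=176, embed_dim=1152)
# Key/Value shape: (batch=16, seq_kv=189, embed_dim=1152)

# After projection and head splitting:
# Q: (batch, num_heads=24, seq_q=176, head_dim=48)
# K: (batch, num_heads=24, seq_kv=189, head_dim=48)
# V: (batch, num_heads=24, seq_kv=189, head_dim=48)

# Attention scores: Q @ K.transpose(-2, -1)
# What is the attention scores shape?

Input shape: (16, 176, 1152)
Output shape: (16, 24, 176, 189)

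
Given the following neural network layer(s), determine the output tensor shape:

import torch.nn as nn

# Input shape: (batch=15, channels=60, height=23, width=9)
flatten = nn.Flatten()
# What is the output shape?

Input shape: (15, 60, 23, 9)
Output shape: (15, 12420)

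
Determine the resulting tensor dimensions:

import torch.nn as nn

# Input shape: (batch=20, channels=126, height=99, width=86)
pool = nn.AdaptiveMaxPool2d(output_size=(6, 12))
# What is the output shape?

Input shape: (20, 126, 99, 86)
Output shape: (20, 126, 6, 12)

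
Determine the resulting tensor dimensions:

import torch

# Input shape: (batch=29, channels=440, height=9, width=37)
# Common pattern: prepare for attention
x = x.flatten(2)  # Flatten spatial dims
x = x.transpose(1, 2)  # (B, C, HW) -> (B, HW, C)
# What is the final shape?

Input shape: (29, 440, 9, 37)
  -> after flatten(2): (29, 440, 333)
Output shape: (29, 333, 440)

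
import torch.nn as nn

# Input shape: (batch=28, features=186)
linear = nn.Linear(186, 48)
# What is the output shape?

Input shape: (28, 186)
Output shape: (28, 48)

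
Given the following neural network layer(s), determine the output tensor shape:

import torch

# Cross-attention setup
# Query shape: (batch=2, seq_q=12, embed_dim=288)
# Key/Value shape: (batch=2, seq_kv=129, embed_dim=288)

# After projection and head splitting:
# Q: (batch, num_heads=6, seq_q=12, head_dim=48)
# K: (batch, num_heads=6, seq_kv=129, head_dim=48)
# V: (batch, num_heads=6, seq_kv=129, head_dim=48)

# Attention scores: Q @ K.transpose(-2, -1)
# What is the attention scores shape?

Input shape: (2, 12, 288)
Output shape: (2, 6, 12, 129)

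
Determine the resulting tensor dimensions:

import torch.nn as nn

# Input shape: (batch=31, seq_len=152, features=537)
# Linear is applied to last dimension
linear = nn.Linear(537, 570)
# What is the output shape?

Input shape: (31, 152, 537)
Output shape: (31, 152, 570)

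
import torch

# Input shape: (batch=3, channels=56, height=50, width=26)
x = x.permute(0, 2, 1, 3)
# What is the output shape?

Input shape: (3, 56, 50, 26)
Output shape: (3, 50, 56, 26)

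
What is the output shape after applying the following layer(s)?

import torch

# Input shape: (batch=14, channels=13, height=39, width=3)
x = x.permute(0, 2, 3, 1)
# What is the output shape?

Input shape: (14, 13, 39, 3)
Output shape: (14, 39, 3, 13)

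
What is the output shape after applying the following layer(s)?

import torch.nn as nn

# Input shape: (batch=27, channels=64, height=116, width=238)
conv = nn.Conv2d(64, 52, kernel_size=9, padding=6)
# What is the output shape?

Input shape: (27, 64, 116, 238)
Output shape: (27, 52, 120, 242)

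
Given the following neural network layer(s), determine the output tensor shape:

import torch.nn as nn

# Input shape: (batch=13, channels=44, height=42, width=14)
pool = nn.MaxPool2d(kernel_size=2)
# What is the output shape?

Input shape: (13, 44, 42, 14)
Output shape: (13, 44, 21, 7)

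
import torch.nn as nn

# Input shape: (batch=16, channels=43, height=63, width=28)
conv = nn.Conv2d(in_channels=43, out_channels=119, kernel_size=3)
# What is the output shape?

Input shape: (16, 43, 63, 28)
Output shape: (16, 119, 61, 26)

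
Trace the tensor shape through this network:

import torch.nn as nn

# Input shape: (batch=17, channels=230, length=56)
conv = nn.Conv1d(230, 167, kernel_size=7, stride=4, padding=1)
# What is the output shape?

Input shape: (17, 230, 56)
Output shape: (17, 167, 13)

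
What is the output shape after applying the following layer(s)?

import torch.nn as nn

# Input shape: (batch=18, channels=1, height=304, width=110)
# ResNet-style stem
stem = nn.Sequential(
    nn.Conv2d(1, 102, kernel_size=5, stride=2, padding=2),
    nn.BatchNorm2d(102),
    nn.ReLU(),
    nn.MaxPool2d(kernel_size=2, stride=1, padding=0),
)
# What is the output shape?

Input shape: (18, 1, 304, 110)
  -> after Conv2d 5x5 stride=2: (18, 102, 152, 55)
Output shape: (18, 102, 151, 54)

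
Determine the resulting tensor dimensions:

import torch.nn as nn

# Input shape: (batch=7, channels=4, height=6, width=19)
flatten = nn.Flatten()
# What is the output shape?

Input shape: (7, 4, 6, 19)
Output shape: (7, 456)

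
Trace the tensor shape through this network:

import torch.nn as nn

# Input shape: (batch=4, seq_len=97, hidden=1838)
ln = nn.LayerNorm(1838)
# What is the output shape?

Input shape: (4, 97, 1838)
Output shape: (4, 97, 1838)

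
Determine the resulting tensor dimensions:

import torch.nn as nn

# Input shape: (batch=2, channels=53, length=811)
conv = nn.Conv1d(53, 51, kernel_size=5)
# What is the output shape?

Input shape: (2, 53, 811)
Output shape: (2, 51, 807)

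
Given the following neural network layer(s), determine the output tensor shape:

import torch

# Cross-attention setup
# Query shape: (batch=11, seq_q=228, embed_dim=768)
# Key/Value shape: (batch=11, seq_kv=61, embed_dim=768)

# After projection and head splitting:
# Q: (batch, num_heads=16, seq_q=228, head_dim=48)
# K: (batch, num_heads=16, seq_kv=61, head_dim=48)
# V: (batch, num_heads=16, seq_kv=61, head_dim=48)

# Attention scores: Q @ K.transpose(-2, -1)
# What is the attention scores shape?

Input shape: (11, 228, 768)
Output shape: (11, 16, 228, 61)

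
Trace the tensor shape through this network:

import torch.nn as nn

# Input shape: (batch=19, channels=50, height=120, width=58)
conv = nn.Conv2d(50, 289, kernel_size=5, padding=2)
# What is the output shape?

Input shape: (19, 50, 120, 58)
Output shape: (19, 289, 120, 58)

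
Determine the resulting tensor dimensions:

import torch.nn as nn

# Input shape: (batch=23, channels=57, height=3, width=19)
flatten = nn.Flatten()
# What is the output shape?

Input shape: (23, 57, 3, 19)
Output shape: (23, 3249)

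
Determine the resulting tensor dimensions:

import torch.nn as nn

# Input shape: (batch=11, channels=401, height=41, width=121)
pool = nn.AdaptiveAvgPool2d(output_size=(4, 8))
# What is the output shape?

Input shape: (11, 401, 41, 121)
Output shape: (11, 401, 4, 8)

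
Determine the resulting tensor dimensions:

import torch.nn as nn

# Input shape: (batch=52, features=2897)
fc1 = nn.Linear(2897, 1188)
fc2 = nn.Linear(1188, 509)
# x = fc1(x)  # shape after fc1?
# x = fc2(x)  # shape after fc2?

Input shape: (52, 2897)
  -> after fc1: (52, 1188)
Output shape: (52, 509)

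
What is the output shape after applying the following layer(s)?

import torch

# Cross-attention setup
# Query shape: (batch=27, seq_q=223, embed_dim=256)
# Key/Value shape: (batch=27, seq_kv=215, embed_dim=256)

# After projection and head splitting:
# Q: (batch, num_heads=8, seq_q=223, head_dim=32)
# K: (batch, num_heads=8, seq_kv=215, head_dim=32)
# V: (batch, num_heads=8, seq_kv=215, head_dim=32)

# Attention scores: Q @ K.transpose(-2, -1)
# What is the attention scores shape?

Input shape: (27, 223, 256)
Output shape: (27, 8, 223, 215)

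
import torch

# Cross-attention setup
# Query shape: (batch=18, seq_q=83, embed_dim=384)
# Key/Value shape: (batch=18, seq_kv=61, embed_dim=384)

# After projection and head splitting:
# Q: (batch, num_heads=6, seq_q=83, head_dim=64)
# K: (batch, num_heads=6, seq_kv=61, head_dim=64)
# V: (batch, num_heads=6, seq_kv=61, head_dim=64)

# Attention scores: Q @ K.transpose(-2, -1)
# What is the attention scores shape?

Input shape: (18, 83, 384)
Output shape: (18, 6, 83, 61)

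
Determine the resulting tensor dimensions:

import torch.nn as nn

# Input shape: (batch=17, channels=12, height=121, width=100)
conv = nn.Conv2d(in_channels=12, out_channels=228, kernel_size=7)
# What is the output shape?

Input shape: (17, 12, 121, 100)
Output shape: (17, 228, 115, 94)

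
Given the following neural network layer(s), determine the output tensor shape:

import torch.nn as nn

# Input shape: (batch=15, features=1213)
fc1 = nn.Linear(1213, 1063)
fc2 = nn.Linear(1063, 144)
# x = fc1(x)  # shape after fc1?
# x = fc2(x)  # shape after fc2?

Input shape: (15, 1213)
  -> after fc1: (15, 1063)
Output shape: (15, 144)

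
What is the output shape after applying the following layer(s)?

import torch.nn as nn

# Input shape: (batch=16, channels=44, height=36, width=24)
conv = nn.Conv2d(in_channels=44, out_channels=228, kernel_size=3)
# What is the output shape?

Input shape: (16, 44, 36, 24)
Output shape: (16, 228, 34, 22)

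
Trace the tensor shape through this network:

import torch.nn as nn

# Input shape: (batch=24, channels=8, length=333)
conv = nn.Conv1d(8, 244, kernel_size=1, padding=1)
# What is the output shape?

Input shape: (24, 8, 333)
Output shape: (24, 244, 335)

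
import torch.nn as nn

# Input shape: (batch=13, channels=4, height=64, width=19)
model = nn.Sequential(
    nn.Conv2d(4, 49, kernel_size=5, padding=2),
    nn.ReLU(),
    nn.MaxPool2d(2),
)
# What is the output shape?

Input shape: (13, 4, 64, 19)
  -> after Conv2d: (13, 49, 64, 19)
  -> after ReLU: (13, 49, 64, 19)
Output shape: (13, 49, 32, 9)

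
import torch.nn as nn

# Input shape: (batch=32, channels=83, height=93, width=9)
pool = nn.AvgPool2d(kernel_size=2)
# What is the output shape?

Input shape: (32, 83, 93, 9)
Output shape: (32, 83, 46, 4)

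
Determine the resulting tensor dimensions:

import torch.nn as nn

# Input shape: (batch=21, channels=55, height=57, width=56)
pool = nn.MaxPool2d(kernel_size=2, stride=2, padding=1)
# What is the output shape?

Input shape: (21, 55, 57, 56)
Output shape: (21, 55, 29, 29)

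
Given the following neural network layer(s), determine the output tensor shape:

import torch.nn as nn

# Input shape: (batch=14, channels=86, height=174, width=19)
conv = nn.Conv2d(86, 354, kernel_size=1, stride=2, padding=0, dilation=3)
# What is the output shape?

Input shape: (14, 86, 174, 19)
Output shape: (14, 354, 87, 10)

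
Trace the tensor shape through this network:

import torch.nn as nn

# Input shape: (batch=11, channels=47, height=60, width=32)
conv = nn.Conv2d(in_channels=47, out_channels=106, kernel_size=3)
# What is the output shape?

Input shape: (11, 47, 60, 32)
Output shape: (11, 106, 58, 30)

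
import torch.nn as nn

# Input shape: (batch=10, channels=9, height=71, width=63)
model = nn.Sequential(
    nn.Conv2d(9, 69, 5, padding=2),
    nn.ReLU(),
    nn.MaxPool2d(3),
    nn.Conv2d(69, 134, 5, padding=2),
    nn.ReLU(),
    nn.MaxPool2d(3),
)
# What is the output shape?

Input shape: (10, 9, 71, 63)
  -> after first Conv2d: (10, 69, 71, 63)
  -> after first MaxPool2d: (10, 69, 23, 21)
  -> after second Conv2d: (10, 134, 23, 21)
Output shape: (10, 134, 7, 7)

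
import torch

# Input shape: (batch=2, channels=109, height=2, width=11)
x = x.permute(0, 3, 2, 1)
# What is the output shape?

Input shape: (2, 109, 2, 11)
Output shape: (2, 11, 2, 109)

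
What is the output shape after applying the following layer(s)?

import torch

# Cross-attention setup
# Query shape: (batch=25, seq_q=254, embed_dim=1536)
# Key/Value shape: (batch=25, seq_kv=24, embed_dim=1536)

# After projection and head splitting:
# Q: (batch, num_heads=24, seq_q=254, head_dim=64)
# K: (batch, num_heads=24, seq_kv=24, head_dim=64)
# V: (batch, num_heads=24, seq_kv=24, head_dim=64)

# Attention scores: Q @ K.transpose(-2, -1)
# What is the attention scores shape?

Input shape: (25, 254, 1536)
Output shape: (25, 24, 254, 24)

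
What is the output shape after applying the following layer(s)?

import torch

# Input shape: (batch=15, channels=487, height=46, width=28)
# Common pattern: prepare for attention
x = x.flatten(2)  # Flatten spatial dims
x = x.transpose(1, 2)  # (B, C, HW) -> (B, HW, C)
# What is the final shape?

Input shape: (15, 487, 46, 28)
  -> after flatten(2): (15, 487, 1288)
Output shape: (15, 1288, 487)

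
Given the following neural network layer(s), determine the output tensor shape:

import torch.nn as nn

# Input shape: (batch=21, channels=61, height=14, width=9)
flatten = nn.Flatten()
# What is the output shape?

Input shape: (21, 61, 14, 9)
Output shape: (21, 7686)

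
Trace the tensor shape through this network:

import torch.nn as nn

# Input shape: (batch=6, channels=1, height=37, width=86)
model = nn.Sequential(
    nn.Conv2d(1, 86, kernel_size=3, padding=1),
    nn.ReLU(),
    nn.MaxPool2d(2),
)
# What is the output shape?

Input shape: (6, 1, 37, 86)
  -> after Conv2d: (6, 86, 37, 86)
  -> after ReLU: (6, 86, 37, 86)
Output shape: (6, 86, 18, 43)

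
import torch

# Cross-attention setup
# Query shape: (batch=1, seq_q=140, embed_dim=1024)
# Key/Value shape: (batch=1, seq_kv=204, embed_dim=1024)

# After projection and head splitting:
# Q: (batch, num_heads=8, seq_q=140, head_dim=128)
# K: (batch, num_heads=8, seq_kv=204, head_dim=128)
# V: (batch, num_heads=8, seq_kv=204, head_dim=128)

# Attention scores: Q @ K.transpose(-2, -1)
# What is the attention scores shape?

Input shape: (1, 140, 1024)
Output shape: (1, 8, 140, 204)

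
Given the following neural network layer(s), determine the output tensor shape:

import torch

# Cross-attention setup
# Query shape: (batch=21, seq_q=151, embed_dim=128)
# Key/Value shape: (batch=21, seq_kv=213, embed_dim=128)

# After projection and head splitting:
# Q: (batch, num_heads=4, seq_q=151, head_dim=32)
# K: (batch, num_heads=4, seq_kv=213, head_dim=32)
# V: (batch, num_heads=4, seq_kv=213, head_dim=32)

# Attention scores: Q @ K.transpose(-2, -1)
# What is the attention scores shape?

Input shape: (21, 151, 128)
Output shape: (21, 4, 151, 213)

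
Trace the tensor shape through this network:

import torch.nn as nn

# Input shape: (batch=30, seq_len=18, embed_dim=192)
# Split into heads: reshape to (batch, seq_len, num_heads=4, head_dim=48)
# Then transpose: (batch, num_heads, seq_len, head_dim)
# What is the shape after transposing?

Input shape: (30, 18, 192)
  -> after reshape: (30, 18, 4, 48)
Output shape: (30, 4, 18, 48)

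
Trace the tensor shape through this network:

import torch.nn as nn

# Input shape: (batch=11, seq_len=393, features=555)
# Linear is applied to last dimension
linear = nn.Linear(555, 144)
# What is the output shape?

Input shape: (11, 393, 555)
Output shape: (11, 393, 144)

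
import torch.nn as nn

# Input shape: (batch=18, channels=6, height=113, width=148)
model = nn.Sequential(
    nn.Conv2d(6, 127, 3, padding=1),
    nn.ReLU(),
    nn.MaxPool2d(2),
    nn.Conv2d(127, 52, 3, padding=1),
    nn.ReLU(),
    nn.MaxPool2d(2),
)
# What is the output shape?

Input shape: (18, 6, 113, 148)
  -> after first Conv2d: (18, 127, 113, 148)
  -> after first MaxPool2d: (18, 127, 56, 74)
  -> after second Conv2d: (18, 52, 56, 74)
Output shape: (18, 52, 28, 37)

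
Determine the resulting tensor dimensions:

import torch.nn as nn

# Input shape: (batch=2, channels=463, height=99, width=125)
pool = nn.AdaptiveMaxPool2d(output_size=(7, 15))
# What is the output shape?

Input shape: (2, 463, 99, 125)
Output shape: (2, 463, 7, 15)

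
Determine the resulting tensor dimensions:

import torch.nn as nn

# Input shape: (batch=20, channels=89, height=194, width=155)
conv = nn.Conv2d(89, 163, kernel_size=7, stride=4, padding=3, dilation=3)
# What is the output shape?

Input shape: (20, 89, 194, 155)
Output shape: (20, 163, 46, 36)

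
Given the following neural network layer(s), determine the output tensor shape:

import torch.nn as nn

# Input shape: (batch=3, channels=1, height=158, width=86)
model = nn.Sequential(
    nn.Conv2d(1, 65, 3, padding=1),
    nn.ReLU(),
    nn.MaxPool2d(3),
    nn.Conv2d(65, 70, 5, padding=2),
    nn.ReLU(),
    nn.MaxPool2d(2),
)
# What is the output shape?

Input shape: (3, 1, 158, 86)
  -> after first Conv2d: (3, 65, 158, 86)
  -> after first MaxPool2d: (3, 65, 52, 28)
  -> after second Conv2d: (3, 70, 52, 28)
Output shape: (3, 70, 26, 14)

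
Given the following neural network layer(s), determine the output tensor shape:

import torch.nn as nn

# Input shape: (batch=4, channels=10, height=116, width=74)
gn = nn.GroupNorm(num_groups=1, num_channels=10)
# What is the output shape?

Input shape: (4, 10, 116, 74)
Output shape: (4, 10, 116, 74)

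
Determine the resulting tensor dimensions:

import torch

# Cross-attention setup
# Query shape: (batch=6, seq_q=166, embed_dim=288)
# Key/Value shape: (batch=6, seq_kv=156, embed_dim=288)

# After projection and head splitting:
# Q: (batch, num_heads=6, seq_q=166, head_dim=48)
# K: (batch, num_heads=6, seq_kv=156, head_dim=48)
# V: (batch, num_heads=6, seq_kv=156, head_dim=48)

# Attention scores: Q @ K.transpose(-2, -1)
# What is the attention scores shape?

Input shape: (6, 166, 288)
Output shape: (6, 6, 166, 156)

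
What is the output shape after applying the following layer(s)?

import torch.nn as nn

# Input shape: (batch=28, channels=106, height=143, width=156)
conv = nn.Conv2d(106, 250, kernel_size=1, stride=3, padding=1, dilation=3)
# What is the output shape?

Input shape: (28, 106, 143, 156)
Output shape: (28, 250, 49, 53)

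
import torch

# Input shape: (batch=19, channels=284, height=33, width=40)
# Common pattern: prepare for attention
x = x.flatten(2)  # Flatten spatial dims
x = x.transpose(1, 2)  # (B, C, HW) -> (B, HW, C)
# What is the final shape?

Input shape: (19, 284, 33, 40)
  -> after flatten(2): (19, 284, 1320)
Output shape: (19, 1320, 284)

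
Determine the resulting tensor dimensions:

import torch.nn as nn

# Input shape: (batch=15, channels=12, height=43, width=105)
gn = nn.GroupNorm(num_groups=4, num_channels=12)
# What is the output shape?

Input shape: (15, 12, 43, 105)
Output shape: (15, 12, 43, 105)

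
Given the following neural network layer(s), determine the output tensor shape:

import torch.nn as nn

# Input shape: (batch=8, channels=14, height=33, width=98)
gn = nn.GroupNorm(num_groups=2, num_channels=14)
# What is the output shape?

Input shape: (8, 14, 33, 98)
Output shape: (8, 14, 33, 98)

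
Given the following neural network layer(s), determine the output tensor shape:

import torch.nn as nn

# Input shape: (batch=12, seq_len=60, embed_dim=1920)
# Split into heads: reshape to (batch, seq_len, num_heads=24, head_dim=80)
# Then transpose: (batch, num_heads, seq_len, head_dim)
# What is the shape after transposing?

Input shape: (12, 60, 1920)
  -> after reshape: (12, 60, 24, 80)
Output shape: (12, 24, 60, 80)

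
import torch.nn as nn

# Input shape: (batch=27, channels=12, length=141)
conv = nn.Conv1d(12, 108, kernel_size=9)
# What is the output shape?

Input shape: (27, 12, 141)
Output shape: (27, 108, 133)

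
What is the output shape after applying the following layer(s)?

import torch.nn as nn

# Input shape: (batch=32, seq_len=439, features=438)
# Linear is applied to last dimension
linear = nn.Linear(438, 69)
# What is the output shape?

Input shape: (32, 439, 438)
Output shape: (32, 439, 69)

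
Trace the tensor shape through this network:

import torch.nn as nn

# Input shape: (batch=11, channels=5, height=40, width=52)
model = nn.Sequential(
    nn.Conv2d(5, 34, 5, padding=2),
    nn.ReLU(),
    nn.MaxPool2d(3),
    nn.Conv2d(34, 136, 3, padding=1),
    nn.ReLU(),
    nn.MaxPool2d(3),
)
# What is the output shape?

Input shape: (11, 5, 40, 52)
  -> after first Conv2d: (11, 34, 40, 52)
  -> after first MaxPool2d: (11, 34, 13, 17)
  -> after second Conv2d: (11, 136, 13, 17)
Output shape: (11, 136, 4, 5)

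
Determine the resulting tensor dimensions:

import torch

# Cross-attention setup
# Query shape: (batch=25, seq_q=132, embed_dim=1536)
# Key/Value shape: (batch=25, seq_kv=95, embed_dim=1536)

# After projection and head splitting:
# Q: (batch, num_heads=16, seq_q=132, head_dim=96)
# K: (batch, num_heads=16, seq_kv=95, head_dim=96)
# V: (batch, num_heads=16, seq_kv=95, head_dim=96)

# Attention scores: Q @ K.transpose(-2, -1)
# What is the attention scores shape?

Input shape: (25, 132, 1536)
Output shape: (25, 16, 132, 95)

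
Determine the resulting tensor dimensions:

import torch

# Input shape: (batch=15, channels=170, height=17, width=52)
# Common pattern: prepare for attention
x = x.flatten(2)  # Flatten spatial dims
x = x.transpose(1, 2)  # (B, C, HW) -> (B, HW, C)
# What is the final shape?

Input shape: (15, 170, 17, 52)
  -> after flatten(2): (15, 170, 884)
Output shape: (15, 884, 170)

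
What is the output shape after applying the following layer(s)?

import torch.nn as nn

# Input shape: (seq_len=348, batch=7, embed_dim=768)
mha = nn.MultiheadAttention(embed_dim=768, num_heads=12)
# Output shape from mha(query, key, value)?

Input shape: (348, 7, 768)
Output shape: (348, 7, 768)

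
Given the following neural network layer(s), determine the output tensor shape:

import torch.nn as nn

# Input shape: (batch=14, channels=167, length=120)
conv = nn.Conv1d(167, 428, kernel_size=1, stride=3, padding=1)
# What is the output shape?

Input shape: (14, 167, 120)
Output shape: (14, 428, 41)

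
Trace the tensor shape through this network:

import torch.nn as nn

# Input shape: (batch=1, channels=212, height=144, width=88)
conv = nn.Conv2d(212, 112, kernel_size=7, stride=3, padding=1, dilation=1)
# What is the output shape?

Input shape: (1, 212, 144, 88)
Output shape: (1, 112, 47, 28)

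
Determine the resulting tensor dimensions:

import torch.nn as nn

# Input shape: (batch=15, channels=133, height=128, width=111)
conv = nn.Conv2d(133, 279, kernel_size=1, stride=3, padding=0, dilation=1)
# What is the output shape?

Input shape: (15, 133, 128, 111)
Output shape: (15, 279, 43, 37)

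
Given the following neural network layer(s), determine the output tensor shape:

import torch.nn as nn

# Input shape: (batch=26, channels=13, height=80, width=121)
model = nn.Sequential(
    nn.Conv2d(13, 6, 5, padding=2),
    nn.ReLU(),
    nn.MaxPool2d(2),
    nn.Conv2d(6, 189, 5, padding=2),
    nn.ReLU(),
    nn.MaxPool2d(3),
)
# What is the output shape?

Input shape: (26, 13, 80, 121)
  -> after first Conv2d: (26, 6, 80, 121)
  -> after first MaxPool2d: (26, 6, 40, 60)
  -> after second Conv2d: (26, 189, 40, 60)
Output shape: (26, 189, 13, 20)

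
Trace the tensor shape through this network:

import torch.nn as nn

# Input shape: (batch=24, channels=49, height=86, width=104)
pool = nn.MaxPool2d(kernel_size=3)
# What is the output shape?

Input shape: (24, 49, 86, 104)
Output shape: (24, 49, 28, 34)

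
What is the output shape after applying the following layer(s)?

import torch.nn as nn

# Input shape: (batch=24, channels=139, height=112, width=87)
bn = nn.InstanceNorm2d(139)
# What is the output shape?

Input shape: (24, 139, 112, 87)
Output shape: (24, 139, 112, 87)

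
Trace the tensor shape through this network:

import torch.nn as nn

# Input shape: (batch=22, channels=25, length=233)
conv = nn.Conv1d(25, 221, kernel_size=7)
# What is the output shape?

Input shape: (22, 25, 233)
Output shape: (22, 221, 227)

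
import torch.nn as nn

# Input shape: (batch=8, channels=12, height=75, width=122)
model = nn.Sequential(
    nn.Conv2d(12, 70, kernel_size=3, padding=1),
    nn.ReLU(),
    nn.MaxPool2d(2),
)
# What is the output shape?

Input shape: (8, 12, 75, 122)
  -> after Conv2d: (8, 70, 75, 122)
  -> after ReLU: (8, 70, 75, 122)
Output shape: (8, 70, 37, 61)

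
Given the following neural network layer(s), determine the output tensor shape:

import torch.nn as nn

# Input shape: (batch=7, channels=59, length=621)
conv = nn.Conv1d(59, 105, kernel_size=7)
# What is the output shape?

Input shape: (7, 59, 621)
Output shape: (7, 105, 615)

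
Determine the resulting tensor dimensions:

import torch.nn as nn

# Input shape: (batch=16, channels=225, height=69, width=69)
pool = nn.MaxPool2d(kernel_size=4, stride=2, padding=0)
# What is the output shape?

Input shape: (16, 225, 69, 69)
Output shape: (16, 225, 33, 33)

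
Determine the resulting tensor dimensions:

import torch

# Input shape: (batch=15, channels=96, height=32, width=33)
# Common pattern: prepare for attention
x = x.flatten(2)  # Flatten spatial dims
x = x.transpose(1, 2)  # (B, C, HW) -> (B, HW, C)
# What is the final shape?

Input shape: (15, 96, 32, 33)
  -> after flatten(2): (15, 96, 1056)
Output shape: (15, 1056, 96)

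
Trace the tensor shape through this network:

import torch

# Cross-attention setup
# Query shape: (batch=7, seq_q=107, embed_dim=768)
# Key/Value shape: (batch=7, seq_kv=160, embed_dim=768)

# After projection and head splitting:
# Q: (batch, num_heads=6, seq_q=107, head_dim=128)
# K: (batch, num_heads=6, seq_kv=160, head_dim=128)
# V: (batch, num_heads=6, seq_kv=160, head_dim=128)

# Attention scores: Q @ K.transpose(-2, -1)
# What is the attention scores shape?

Input shape: (7, 107, 768)
Output shape: (7, 6, 107, 160)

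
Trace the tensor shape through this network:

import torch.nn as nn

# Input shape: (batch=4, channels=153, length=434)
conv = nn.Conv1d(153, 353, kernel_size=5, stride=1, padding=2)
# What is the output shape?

Input shape: (4, 153, 434)
Output shape: (4, 353, 434)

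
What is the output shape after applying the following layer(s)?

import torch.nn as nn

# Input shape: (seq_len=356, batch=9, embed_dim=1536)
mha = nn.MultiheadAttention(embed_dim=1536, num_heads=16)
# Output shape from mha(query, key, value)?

Input shape: (356, 9, 1536)
Output shape: (356, 9, 1536)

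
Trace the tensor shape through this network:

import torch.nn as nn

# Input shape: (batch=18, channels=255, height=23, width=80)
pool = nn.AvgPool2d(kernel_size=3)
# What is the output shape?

Input shape: (18, 255, 23, 80)
Output shape: (18, 255, 7, 26)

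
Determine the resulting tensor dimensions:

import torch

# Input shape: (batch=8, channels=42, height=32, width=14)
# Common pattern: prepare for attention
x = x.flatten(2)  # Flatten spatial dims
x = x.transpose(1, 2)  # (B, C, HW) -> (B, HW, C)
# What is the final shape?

Input shape: (8, 42, 32, 14)
  -> after flatten(2): (8, 42, 448)
Output shape: (8, 448, 42)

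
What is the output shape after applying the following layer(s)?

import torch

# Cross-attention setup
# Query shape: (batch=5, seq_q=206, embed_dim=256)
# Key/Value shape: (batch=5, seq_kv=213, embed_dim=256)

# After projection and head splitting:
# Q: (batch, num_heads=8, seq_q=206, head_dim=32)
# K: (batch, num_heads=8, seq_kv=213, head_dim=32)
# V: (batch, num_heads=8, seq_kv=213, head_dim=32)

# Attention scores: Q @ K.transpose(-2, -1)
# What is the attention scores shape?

Input shape: (5, 206, 256)
Output shape: (5, 8, 206, 213)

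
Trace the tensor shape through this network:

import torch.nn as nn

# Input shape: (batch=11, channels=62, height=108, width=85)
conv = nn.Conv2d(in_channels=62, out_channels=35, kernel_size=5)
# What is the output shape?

Input shape: (11, 62, 108, 85)
Output shape: (11, 35, 104, 81)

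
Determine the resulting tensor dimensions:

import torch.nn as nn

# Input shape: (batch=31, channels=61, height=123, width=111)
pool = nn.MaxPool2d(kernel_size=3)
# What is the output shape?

Input shape: (31, 61, 123, 111)
Output shape: (31, 61, 41, 37)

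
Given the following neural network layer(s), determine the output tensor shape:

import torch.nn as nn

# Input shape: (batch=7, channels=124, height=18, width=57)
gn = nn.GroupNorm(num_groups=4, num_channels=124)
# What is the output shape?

Input shape: (7, 124, 18, 57)
Output shape: (7, 124, 18, 57)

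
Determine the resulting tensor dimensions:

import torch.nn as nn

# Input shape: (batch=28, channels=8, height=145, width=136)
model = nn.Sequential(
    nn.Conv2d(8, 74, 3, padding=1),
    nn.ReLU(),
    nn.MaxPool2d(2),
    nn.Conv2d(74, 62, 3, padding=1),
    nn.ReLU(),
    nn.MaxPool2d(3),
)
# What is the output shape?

Input shape: (28, 8, 145, 136)
  -> after first Conv2d: (28, 74, 145, 136)
  -> after first MaxPool2d: (28, 74, 72, 68)
  -> after second Conv2d: (28, 62, 72, 68)
Output shape: (28, 62, 24, 22)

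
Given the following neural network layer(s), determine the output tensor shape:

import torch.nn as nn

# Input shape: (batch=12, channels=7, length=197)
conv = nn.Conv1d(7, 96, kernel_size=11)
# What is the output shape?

Input shape: (12, 7, 197)
Output shape: (12, 96, 187)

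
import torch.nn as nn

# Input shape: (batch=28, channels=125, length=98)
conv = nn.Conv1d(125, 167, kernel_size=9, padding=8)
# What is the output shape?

Input shape: (28, 125, 98)
Output shape: (28, 167, 106)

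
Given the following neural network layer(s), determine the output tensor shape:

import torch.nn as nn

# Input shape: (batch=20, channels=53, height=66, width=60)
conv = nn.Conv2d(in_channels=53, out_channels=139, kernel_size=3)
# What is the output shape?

Input shape: (20, 53, 66, 60)
Output shape: (20, 139, 64, 58)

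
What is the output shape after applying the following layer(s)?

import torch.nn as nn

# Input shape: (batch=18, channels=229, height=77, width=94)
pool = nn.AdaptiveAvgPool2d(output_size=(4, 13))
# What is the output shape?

Input shape: (18, 229, 77, 94)
Output shape: (18, 229, 4, 13)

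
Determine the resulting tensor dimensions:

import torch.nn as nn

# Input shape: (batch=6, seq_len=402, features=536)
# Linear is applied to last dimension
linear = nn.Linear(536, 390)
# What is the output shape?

Input shape: (6, 402, 536)
Output shape: (6, 402, 390)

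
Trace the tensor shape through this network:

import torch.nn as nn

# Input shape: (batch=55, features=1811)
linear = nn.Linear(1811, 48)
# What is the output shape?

Input shape: (55, 1811)
Output shape: (55, 48)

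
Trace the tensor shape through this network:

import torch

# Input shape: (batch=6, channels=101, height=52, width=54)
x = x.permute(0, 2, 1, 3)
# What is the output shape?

Input shape: (6, 101, 52, 54)
Output shape: (6, 52, 101, 54)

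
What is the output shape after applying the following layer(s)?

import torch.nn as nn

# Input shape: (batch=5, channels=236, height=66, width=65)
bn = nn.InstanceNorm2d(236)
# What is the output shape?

Input shape: (5, 236, 66, 65)
Output shape: (5, 236, 66, 65)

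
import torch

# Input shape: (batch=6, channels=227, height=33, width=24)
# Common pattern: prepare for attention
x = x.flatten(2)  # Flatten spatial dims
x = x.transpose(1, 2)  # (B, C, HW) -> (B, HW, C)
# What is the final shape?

Input shape: (6, 227, 33, 24)
  -> after flatten(2): (6, 227, 792)
Output shape: (6, 792, 227)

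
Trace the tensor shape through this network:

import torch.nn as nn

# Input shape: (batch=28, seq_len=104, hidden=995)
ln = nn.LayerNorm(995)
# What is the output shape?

Input shape: (28, 104, 995)
Output shape: (28, 104, 995)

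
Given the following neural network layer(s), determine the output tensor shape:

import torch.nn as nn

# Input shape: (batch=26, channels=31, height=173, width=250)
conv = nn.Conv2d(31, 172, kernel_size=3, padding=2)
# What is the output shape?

Input shape: (26, 31, 173, 250)
Output shape: (26, 172, 175, 252)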